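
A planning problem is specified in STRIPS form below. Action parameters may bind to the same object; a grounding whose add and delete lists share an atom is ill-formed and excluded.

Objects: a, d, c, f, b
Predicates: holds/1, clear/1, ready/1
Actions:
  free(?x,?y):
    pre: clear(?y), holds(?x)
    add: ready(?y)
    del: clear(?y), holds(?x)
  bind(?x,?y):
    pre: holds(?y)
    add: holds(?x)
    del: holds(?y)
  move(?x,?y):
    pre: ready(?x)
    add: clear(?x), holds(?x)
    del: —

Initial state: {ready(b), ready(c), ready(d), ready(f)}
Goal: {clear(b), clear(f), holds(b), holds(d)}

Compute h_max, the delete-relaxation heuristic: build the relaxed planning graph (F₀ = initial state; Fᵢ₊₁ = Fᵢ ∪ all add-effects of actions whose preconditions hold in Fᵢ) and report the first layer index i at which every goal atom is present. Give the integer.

F0 = init (4 atoms)
F1 = F0 ∪ {clear(b), clear(c), clear(d), clear(f), holds(b), holds(c), holds(d), holds(f)}  (12 atoms)
goal ⊆ F1  ⇒  h_max = 1

1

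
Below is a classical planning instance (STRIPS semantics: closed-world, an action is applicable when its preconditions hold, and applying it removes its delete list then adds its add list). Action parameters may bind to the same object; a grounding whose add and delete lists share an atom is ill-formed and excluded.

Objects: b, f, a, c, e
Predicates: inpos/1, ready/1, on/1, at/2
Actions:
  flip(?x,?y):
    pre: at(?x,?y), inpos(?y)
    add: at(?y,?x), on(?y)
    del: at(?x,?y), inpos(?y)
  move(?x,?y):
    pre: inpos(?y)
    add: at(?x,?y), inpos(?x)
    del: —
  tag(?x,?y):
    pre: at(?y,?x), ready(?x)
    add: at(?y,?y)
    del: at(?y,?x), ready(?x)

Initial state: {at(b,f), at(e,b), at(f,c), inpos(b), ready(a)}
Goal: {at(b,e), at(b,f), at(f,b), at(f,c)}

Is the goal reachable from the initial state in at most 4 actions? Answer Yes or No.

Yes

1. move(f,b)  →  {at(b,f), at(e,b), at(f,b), at(f,c), inpos(b), inpos(f), ready(a)}
2. flip(e,b)  →  {at(b,e), at(b,f), at(f,b), at(f,c), inpos(f), on(b), ready(a)}
optimal plan length = 2; 2 ≤ 4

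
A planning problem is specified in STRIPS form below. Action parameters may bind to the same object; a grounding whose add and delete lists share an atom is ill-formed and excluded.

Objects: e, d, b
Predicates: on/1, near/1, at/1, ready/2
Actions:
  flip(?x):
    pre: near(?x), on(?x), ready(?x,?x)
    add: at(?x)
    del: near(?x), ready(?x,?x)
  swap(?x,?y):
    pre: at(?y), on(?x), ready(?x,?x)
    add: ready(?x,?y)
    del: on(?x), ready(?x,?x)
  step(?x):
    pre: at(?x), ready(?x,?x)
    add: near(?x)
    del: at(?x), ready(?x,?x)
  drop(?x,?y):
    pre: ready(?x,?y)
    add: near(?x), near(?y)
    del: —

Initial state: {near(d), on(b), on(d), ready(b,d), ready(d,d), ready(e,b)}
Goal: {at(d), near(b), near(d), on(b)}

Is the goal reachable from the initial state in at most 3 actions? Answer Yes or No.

1. flip(d)  →  {at(d), on(b), on(d), ready(b,d), ready(e,b)}
2. drop(b,d)  →  {at(d), near(b), near(d), on(b), on(d), ready(b,d), ready(e,b)}
optimal plan length = 2; 2 ≤ 3

Yes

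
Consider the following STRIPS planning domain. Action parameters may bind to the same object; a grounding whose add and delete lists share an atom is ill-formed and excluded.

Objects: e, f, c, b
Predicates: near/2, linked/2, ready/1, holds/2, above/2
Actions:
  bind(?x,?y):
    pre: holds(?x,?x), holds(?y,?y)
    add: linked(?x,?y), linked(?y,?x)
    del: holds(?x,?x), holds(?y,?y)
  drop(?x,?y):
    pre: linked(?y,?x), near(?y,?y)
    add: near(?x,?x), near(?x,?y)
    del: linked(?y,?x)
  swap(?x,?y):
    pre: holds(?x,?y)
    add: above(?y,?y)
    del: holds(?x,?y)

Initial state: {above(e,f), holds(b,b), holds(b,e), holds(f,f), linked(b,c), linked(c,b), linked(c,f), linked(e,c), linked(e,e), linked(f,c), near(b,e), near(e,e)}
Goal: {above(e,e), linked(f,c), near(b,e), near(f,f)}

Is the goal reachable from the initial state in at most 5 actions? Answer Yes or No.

1. drop(c,e)  →  {above(e,f), holds(b,b), holds(b,e), holds(f,f), linked(b,c), linked(c,b), linked(c,f), linked(e,e), linked(f,c), near(b,e), near(c,c), near(c,e), near(e,e)}
2. drop(f,c)  →  {above(e,f), holds(b,b), holds(b,e), holds(f,f), linked(b,c), linked(c,b), linked(e,e), linked(f,c), near(b,e), near(c,c), near(c,e), near(e,e), near(f,c), near(f,f)}
3. swap(b,e)  →  {above(e,e), above(e,f), holds(b,b), holds(f,f), linked(b,c), linked(c,b), linked(e,e), linked(f,c), near(b,e), near(c,c), near(c,e), near(e,e), near(f,c), near(f,f)}
optimal plan length = 3; 3 ≤ 5

Yes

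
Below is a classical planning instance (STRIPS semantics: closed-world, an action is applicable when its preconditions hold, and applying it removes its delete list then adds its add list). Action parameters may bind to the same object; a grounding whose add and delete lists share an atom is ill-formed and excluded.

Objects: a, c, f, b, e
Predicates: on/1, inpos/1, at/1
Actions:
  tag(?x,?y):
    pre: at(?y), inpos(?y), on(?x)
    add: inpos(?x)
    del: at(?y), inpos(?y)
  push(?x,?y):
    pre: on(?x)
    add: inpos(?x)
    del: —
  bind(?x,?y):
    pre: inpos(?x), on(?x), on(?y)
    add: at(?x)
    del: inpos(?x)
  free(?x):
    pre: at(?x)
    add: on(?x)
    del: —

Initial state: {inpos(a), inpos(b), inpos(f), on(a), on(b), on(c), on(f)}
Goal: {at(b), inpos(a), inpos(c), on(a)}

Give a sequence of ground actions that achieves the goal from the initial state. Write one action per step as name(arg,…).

push(c,a); bind(b,a)

1. push(c,a)  →  {inpos(a), inpos(b), inpos(c), inpos(f), on(a), on(b), on(c), on(f)}
2. bind(b,a)  →  {at(b), inpos(a), inpos(c), inpos(f), on(a), on(b), on(c), on(f)}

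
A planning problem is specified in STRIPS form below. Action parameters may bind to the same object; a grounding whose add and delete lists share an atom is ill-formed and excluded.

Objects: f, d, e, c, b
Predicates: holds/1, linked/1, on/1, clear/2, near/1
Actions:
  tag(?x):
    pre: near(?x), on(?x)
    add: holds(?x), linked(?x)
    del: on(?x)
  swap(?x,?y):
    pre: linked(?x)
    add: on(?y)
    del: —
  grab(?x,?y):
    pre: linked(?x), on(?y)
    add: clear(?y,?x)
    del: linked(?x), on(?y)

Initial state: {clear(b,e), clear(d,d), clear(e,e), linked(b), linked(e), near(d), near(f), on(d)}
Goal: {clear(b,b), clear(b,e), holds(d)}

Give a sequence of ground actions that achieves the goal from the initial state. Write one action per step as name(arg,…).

tag(d); swap(d,b); grab(b,b)

1. tag(d)  →  {clear(b,e), clear(d,d), clear(e,e), holds(d), linked(b), linked(d), linked(e), near(d), near(f)}
2. swap(d,b)  →  {clear(b,e), clear(d,d), clear(e,e), holds(d), linked(b), linked(d), linked(e), near(d), near(f), on(b)}
3. grab(b,b)  →  {clear(b,b), clear(b,e), clear(d,d), clear(e,e), holds(d), linked(d), linked(e), near(d), near(f)}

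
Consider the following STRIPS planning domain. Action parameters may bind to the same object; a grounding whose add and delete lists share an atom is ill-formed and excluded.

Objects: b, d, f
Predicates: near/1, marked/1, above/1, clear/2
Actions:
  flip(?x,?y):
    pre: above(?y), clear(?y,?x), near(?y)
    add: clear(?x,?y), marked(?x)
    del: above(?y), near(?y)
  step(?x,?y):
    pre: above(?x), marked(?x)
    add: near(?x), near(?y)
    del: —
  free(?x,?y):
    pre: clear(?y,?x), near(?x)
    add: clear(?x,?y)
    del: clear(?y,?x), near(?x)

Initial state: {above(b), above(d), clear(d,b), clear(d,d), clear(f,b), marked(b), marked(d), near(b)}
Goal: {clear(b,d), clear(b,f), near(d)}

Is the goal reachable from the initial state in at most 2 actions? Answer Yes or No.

No

1. free(b,d)  →  {above(b), above(d), clear(b,d), clear(d,d), clear(f,b), marked(b), marked(d)}
2. step(b,d)  →  {above(b), above(d), clear(b,d), clear(d,d), clear(f,b), marked(b), marked(d), near(b), near(d)}
3. free(b,f)  →  {above(b), above(d), clear(b,d), clear(b,f), clear(d,d), marked(b), marked(d), near(d)}
optimal plan length = 3; 3 > 2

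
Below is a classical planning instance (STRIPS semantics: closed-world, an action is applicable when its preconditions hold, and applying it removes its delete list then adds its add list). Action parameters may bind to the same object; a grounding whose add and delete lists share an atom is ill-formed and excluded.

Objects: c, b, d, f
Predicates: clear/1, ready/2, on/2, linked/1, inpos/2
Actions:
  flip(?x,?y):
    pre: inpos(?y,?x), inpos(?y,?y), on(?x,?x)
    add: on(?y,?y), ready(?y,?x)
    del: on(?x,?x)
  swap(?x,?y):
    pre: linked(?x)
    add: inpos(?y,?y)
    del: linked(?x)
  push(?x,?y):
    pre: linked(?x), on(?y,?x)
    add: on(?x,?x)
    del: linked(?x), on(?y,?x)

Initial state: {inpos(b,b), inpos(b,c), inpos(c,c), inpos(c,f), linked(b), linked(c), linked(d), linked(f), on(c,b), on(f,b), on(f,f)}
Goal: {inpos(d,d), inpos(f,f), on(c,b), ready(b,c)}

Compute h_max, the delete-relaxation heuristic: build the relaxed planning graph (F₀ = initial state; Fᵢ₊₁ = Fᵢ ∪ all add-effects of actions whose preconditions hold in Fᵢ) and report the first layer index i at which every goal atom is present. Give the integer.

2

F0 = init (11 atoms)
F1 = F0 ∪ {inpos(d,d), inpos(f,f), on(b,b), on(c,c), ready(c,f)}  (16 atoms)
F2 = F1 ∪ {ready(b,c)}  (17 atoms)
goal ⊆ F2  ⇒  h_max = 2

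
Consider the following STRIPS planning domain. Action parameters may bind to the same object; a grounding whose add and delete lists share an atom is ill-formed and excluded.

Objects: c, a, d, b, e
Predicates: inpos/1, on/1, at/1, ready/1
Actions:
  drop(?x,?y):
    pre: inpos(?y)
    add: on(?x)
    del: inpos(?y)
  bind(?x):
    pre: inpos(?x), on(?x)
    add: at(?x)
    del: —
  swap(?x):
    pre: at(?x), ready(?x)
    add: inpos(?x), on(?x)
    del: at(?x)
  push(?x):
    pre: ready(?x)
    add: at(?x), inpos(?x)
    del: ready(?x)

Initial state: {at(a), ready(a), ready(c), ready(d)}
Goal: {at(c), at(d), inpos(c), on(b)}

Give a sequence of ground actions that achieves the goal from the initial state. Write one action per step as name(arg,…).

push(c); push(d); drop(b,d)

1. push(c)  →  {at(a), at(c), inpos(c), ready(a), ready(d)}
2. push(d)  →  {at(a), at(c), at(d), inpos(c), inpos(d), ready(a)}
3. drop(b,d)  →  {at(a), at(c), at(d), inpos(c), on(b), ready(a)}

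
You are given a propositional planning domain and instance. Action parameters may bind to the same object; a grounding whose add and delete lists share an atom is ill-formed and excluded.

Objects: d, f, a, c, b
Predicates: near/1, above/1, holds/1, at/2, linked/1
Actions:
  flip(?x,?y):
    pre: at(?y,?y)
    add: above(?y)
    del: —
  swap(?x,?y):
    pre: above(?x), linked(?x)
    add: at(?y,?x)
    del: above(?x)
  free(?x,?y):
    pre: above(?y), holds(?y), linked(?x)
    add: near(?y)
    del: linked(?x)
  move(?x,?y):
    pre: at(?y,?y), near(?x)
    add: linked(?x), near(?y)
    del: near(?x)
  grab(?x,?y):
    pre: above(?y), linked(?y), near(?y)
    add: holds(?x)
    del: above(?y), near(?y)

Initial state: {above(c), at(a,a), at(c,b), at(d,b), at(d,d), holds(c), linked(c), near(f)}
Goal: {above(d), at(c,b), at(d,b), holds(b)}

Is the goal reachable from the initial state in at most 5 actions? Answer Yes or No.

1. flip(d,d)  →  {above(c), above(d), at(a,a), at(c,b), at(d,b), at(d,d), holds(c), linked(c), near(f)}
2. move(f,d)  →  {above(c), above(d), at(a,a), at(c,b), at(d,b), at(d,d), holds(c), linked(c), linked(f), near(d)}
3. free(f,c)  →  {above(c), above(d), at(a,a), at(c,b), at(d,b), at(d,d), holds(c), linked(c), near(c), near(d)}
4. grab(b,c)  →  {above(d), at(a,a), at(c,b), at(d,b), at(d,d), holds(b), holds(c), linked(c), near(d)}
optimal plan length = 4; 4 ≤ 5

Yes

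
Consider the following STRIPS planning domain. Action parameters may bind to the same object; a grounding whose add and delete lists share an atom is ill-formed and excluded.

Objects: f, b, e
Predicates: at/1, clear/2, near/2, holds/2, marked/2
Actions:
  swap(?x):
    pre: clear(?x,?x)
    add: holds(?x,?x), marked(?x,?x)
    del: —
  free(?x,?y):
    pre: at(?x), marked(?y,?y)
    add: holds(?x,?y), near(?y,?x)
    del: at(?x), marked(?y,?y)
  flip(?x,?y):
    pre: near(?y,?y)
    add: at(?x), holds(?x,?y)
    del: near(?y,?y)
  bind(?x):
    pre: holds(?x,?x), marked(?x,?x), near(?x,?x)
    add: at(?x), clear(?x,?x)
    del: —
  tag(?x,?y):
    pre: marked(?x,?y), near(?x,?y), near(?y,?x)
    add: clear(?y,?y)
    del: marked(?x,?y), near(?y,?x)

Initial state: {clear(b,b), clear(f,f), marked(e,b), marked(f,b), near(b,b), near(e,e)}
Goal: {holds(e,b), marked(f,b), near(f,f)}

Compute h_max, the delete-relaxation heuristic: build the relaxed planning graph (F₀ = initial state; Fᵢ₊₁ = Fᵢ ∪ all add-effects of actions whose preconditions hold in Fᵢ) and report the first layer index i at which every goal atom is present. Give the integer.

2

F0 = init (6 atoms)
F1 = F0 ∪ {at(b), at(e), at(f), holds(b,b), holds(b,e), holds(e,b), holds(e,e), holds(f,b), holds(f,e), holds(f,f), marked(b,b), marked(f,f)}  (18 atoms)
F2 = F1 ∪ {holds(b,f), holds(e,f), near(b,e), near(b,f), near(f,b), near(f,e), near(f,f)}  (25 atoms)
goal ⊆ F2  ⇒  h_max = 2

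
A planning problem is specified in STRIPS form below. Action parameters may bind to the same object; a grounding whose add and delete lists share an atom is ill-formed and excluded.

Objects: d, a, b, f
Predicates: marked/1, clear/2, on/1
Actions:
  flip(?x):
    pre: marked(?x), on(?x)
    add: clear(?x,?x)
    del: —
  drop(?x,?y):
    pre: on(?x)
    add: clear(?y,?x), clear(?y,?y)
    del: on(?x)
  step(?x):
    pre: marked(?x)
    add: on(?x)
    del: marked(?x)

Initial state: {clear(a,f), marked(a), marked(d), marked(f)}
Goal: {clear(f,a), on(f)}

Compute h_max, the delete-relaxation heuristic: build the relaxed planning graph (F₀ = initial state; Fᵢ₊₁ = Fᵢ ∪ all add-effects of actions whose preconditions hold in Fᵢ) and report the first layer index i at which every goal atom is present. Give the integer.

2

F0 = init (4 atoms)
F1 = F0 ∪ {on(a), on(d), on(f)}  (7 atoms)
F2 = F1 ∪ {clear(a,a), clear(a,d), clear(b,a), clear(b,b), clear(b,d), clear(b,f), clear(d,a), clear(d,d), clear(d,f), clear(f,a), clear(f,d), clear(f,f)}  (19 atoms)
goal ⊆ F2  ⇒  h_max = 2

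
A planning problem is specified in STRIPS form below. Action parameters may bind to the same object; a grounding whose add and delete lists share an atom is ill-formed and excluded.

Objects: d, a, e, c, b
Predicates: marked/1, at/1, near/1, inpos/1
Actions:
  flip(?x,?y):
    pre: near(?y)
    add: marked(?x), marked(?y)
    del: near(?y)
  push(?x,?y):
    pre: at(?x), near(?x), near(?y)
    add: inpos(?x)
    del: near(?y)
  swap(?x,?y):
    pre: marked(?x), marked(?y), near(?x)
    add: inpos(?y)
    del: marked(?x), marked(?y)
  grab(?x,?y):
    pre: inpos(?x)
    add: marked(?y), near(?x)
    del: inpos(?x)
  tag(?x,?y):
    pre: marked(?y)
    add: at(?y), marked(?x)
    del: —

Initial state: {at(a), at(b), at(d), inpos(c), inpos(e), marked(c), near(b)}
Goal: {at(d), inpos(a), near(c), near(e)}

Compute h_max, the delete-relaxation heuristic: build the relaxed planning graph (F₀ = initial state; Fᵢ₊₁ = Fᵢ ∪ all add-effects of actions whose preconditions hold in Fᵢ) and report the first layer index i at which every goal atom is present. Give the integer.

2

F0 = init (7 atoms)
F1 = F0 ∪ {at(c), inpos(b), marked(a), marked(b), marked(d), marked(e), near(c), near(e)}  (15 atoms)
F2 = F1 ∪ {at(e), inpos(a), inpos(d)}  (18 atoms)
goal ⊆ F2  ⇒  h_max = 2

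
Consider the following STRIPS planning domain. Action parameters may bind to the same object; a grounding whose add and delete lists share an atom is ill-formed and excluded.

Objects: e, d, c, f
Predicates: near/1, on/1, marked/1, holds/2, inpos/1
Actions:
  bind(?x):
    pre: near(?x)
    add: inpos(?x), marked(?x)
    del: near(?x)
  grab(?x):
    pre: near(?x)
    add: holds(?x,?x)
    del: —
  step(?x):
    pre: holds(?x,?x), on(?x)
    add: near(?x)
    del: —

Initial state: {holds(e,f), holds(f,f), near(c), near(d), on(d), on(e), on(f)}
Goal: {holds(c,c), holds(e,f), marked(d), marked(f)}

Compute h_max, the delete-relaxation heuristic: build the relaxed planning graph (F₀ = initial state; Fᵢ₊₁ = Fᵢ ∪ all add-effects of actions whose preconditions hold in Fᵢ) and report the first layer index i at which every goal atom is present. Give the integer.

2

F0 = init (7 atoms)
F1 = F0 ∪ {holds(c,c), holds(d,d), inpos(c), inpos(d), marked(c), marked(d), near(f)}  (14 atoms)
F2 = F1 ∪ {inpos(f), marked(f)}  (16 atoms)
goal ⊆ F2  ⇒  h_max = 2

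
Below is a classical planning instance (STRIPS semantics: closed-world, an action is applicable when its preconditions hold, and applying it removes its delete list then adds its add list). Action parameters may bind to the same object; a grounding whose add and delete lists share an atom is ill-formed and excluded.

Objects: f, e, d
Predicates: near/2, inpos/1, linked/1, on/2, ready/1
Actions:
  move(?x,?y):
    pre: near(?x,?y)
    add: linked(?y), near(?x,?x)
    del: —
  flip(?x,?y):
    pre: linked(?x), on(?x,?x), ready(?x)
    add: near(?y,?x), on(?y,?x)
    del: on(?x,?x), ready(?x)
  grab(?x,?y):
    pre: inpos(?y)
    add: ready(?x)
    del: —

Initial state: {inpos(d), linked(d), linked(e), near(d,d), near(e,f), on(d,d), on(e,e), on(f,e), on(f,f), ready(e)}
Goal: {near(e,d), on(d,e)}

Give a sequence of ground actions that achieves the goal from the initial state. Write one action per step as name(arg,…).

flip(e,d); grab(d,d); flip(d,e)

1. flip(e,d)  →  {inpos(d), linked(d), linked(e), near(d,d), near(d,e), near(e,f), on(d,d), on(d,e), on(f,e), on(f,f)}
2. grab(d,d)  →  {inpos(d), linked(d), linked(e), near(d,d), near(d,e), near(e,f), on(d,d), on(d,e), on(f,e), on(f,f), ready(d)}
3. flip(d,e)  →  {inpos(d), linked(d), linked(e), near(d,d), near(d,e), near(e,d), near(e,f), on(d,e), on(e,d), on(f,e), on(f,f)}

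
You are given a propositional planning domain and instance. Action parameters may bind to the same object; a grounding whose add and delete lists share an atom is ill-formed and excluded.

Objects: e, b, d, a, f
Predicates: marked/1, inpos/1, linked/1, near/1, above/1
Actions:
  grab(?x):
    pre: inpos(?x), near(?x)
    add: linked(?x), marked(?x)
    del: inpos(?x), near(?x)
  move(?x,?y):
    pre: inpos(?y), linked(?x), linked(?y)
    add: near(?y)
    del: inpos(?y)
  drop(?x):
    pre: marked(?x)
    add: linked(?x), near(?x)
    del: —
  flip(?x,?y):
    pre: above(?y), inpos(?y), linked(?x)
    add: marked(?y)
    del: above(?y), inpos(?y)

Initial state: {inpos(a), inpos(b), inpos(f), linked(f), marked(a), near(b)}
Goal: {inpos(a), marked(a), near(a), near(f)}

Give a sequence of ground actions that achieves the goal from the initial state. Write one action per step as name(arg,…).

move(f,f); drop(a)

1. move(f,f)  →  {inpos(a), inpos(b), linked(f), marked(a), near(b), near(f)}
2. drop(a)  →  {inpos(a), inpos(b), linked(a), linked(f), marked(a), near(a), near(b), near(f)}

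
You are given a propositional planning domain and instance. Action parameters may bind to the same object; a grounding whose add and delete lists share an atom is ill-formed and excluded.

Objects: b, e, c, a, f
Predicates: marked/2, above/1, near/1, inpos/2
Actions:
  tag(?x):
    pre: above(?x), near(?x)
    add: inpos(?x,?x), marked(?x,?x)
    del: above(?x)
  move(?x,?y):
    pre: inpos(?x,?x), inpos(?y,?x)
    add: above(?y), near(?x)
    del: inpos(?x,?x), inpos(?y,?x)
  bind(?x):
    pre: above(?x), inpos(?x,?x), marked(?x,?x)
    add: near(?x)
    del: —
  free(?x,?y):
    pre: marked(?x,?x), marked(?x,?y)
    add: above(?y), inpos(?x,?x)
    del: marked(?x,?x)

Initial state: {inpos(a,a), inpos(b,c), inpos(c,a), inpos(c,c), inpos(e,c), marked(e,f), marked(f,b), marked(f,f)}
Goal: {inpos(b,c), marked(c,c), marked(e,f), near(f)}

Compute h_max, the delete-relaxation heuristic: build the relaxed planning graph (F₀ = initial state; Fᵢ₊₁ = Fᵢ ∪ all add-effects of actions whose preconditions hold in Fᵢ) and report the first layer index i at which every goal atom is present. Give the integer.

2

F0 = init (8 atoms)
F1 = F0 ∪ {above(a), above(b), above(c), above(e), above(f), inpos(f,f), near(a), near(c)}  (16 atoms)
F2 = F1 ∪ {marked(a,a), marked(c,c), near(f)}  (19 atoms)
goal ⊆ F2  ⇒  h_max = 2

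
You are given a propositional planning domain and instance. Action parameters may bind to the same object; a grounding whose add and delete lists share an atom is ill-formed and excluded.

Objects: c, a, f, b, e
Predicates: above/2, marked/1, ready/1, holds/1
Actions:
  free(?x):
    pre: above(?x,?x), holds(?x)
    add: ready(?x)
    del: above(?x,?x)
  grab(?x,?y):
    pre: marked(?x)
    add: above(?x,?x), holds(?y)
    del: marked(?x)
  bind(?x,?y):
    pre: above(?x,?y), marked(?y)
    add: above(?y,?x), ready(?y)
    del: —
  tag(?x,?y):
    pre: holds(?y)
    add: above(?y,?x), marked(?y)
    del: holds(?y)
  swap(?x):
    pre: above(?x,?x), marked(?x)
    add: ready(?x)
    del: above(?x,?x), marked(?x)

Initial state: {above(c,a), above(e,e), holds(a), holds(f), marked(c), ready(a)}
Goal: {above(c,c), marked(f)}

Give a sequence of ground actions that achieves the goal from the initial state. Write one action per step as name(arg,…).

grab(c,c); tag(c,f)

1. grab(c,c)  →  {above(c,a), above(c,c), above(e,e), holds(a), holds(c), holds(f), ready(a)}
2. tag(c,f)  →  {above(c,a), above(c,c), above(e,e), above(f,c), holds(a), holds(c), marked(f), ready(a)}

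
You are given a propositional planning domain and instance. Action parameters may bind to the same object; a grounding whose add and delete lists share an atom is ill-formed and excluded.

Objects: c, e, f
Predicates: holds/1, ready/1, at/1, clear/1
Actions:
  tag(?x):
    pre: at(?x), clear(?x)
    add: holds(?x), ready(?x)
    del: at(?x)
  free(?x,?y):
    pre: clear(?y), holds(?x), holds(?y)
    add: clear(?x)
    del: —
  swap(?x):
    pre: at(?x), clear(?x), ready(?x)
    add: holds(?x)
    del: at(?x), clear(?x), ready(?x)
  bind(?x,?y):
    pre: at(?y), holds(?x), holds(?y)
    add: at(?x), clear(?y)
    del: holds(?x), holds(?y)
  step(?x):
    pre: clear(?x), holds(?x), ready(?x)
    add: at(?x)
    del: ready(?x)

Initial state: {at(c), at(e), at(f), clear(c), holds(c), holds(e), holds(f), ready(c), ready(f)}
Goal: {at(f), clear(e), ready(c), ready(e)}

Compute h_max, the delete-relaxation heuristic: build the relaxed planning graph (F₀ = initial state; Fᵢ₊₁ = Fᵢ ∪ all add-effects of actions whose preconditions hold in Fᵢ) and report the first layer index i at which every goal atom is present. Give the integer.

2

F0 = init (9 atoms)
F1 = F0 ∪ {clear(e), clear(f)}  (11 atoms)
F2 = F1 ∪ {ready(e)}  (12 atoms)
goal ⊆ F2  ⇒  h_max = 2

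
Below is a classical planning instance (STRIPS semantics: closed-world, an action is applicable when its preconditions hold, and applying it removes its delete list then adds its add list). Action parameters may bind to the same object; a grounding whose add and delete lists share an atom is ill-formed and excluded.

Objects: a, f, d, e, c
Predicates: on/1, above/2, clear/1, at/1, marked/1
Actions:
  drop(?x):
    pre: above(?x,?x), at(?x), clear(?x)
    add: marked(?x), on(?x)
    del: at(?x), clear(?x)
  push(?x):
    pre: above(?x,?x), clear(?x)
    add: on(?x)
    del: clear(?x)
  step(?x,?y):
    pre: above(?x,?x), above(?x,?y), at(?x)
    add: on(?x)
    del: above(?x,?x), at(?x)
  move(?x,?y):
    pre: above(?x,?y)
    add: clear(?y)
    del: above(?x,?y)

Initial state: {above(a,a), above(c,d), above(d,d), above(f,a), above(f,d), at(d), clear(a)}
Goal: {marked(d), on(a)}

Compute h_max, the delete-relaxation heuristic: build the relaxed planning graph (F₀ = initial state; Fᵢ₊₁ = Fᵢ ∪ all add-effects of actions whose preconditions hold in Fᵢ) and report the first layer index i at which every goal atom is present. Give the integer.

F0 = init (7 atoms)
F1 = F0 ∪ {clear(d), on(a), on(d)}  (10 atoms)
F2 = F1 ∪ {marked(d)}  (11 atoms)
goal ⊆ F2  ⇒  h_max = 2

2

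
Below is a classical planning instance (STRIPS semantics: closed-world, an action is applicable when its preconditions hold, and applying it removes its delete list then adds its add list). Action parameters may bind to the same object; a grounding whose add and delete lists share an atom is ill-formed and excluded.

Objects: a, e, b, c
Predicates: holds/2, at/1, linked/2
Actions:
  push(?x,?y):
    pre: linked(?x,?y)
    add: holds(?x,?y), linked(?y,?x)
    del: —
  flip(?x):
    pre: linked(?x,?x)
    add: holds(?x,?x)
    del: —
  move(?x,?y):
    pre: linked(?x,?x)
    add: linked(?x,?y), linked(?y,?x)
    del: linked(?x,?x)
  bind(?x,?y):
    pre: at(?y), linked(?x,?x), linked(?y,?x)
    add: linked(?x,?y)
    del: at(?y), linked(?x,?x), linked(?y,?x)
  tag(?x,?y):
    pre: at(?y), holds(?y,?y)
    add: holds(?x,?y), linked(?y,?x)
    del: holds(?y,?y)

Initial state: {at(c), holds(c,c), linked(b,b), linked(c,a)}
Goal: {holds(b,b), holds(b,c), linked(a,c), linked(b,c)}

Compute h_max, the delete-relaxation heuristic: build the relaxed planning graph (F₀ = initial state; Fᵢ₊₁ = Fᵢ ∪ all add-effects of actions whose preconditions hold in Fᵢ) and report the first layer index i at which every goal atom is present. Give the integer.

1

F0 = init (4 atoms)
F1 = F0 ∪ {holds(a,c), holds(b,b), holds(b,c), holds(c,a), holds(e,c), linked(a,b), linked(a,c), linked(b,a), linked(b,c), linked(b,e), linked(c,b), linked(c,e), linked(e,b)}  (17 atoms)
goal ⊆ F1  ⇒  h_max = 1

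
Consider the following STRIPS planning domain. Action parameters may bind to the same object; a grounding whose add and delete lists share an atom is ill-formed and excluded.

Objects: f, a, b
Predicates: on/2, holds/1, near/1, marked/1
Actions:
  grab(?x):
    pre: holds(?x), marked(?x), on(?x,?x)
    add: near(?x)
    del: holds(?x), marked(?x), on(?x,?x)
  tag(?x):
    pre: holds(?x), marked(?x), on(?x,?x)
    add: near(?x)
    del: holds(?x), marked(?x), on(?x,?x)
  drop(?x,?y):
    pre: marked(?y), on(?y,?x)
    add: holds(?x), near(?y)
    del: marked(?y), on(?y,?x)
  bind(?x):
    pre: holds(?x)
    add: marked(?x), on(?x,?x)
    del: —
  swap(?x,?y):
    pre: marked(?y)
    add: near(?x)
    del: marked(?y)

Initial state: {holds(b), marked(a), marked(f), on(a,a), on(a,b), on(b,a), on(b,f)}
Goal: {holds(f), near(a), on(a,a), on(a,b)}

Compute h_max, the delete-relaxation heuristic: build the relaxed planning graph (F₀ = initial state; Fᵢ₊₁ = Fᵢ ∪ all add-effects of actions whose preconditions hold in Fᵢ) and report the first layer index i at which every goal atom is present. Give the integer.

2

F0 = init (7 atoms)
F1 = F0 ∪ {holds(a), marked(b), near(a), near(b), near(f), on(b,b)}  (13 atoms)
F2 = F1 ∪ {holds(f)}  (14 atoms)
goal ⊆ F2  ⇒  h_max = 2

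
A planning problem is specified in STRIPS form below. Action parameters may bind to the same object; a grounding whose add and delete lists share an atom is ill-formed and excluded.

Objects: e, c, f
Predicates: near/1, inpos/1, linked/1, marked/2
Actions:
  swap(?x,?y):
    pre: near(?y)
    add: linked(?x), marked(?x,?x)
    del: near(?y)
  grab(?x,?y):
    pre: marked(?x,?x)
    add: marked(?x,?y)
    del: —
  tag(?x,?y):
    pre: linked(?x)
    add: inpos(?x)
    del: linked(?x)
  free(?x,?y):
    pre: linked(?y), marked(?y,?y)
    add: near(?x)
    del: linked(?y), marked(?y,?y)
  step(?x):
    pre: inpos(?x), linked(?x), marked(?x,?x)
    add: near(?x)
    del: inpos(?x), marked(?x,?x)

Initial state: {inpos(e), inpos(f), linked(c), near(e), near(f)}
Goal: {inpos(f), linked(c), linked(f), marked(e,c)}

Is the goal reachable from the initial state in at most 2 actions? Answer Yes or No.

1. swap(e,e)  →  {inpos(e), inpos(f), linked(c), linked(e), marked(e,e), near(f)}
2. swap(f,f)  →  {inpos(e), inpos(f), linked(c), linked(e), linked(f), marked(e,e), marked(f,f)}
3. grab(e,c)  →  {inpos(e), inpos(f), linked(c), linked(e), linked(f), marked(e,c), marked(e,e), marked(f,f)}
optimal plan length = 3; 3 > 2

No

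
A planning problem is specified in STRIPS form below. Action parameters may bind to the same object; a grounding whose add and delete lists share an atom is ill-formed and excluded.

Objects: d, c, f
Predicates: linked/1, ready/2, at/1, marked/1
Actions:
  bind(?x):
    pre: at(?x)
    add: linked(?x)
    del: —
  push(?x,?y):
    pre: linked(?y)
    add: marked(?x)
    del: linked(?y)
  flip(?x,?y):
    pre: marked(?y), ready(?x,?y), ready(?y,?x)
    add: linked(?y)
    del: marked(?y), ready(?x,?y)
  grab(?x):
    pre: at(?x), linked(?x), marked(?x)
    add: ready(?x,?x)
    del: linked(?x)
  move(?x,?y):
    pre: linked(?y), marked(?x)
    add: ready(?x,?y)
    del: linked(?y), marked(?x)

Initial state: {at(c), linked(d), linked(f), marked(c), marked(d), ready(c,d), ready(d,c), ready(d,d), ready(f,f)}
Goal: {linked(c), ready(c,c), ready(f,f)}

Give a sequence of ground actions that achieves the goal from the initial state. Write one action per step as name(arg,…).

1. bind(c)  →  {at(c), linked(c), linked(d), linked(f), marked(c), marked(d), ready(c,d), ready(d,c), ready(d,d), ready(f,f)}
2. grab(c)  →  {at(c), linked(d), linked(f), marked(c), marked(d), ready(c,c), ready(c,d), ready(d,c), ready(d,d), ready(f,f)}
3. bind(c)  →  {at(c), linked(c), linked(d), linked(f), marked(c), marked(d), ready(c,c), ready(c,d), ready(d,c), ready(d,d), ready(f,f)}

bind(c); grab(c); bind(c)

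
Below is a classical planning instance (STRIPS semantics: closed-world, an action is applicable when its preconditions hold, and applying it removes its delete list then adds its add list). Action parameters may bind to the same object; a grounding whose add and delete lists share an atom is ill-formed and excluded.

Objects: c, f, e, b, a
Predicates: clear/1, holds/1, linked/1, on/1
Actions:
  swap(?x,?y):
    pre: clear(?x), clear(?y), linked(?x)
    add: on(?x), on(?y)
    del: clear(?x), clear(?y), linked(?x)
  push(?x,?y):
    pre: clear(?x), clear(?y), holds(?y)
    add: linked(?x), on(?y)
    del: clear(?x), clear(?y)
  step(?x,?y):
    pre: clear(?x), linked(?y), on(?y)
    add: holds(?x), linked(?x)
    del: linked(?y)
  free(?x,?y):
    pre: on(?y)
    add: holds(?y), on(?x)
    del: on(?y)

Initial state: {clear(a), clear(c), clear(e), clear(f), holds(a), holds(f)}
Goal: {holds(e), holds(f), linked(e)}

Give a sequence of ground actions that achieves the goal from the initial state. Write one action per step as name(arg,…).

push(f,f); step(e,f)

1. push(f,f)  →  {clear(a), clear(c), clear(e), holds(a), holds(f), linked(f), on(f)}
2. step(e,f)  →  {clear(a), clear(c), clear(e), holds(a), holds(e), holds(f), linked(e), on(f)}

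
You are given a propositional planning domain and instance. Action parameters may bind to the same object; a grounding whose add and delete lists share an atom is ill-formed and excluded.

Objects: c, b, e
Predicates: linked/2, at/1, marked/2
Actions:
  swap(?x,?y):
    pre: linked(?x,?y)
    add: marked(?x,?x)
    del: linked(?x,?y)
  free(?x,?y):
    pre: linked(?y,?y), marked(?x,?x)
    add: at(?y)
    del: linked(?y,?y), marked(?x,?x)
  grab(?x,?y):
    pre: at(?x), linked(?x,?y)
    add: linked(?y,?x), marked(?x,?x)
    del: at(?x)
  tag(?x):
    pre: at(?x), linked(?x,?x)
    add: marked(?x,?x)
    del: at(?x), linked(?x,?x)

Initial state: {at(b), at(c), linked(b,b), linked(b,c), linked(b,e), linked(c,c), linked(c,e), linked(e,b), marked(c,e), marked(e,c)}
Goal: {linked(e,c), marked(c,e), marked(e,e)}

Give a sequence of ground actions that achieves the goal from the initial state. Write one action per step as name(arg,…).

swap(e,b); grab(c,e)

1. swap(e,b)  →  {at(b), at(c), linked(b,b), linked(b,c), linked(b,e), linked(c,c), linked(c,e), marked(c,e), marked(e,c), marked(e,e)}
2. grab(c,e)  →  {at(b), linked(b,b), linked(b,c), linked(b,e), linked(c,c), linked(c,e), linked(e,c), marked(c,c), marked(c,e), marked(e,c), marked(e,e)}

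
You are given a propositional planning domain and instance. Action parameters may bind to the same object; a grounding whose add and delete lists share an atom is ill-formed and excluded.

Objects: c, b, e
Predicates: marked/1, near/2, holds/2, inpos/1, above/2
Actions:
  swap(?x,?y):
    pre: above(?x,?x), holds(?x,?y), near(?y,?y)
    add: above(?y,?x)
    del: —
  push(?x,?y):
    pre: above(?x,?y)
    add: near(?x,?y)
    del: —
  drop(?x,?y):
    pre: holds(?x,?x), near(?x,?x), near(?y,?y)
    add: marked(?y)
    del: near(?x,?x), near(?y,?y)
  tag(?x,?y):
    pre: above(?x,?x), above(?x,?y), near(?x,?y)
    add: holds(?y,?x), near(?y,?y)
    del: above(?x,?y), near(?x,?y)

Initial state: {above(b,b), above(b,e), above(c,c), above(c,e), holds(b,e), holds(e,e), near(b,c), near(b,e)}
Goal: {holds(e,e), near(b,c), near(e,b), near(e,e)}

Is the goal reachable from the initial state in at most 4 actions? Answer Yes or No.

1. tag(b,e)  →  {above(b,b), above(c,c), above(c,e), holds(b,e), holds(e,b), holds(e,e), near(b,c), near(e,e)}
2. swap(b,e)  →  {above(b,b), above(c,c), above(c,e), above(e,b), holds(b,e), holds(e,b), holds(e,e), near(b,c), near(e,e)}
3. push(e,b)  →  {above(b,b), above(c,c), above(c,e), above(e,b), holds(b,e), holds(e,b), holds(e,e), near(b,c), near(e,b), near(e,e)}
optimal plan length = 3; 3 ≤ 4

Yes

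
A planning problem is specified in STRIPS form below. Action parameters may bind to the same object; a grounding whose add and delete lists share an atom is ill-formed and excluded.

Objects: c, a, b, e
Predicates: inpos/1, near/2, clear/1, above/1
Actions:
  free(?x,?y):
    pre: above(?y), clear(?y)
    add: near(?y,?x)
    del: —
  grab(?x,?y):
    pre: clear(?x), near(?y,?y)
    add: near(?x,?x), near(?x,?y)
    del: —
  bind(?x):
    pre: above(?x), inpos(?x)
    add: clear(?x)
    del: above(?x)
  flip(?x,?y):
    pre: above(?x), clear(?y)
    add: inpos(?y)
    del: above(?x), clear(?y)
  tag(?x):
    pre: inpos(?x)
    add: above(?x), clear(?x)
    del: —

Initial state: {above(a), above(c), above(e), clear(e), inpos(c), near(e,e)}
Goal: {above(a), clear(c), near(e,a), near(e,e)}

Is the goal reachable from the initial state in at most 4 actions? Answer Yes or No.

1. free(a,e)  →  {above(a), above(c), above(e), clear(e), inpos(c), near(e,a), near(e,e)}
2. bind(c)  →  {above(a), above(e), clear(c), clear(e), inpos(c), near(e,a), near(e,e)}
optimal plan length = 2; 2 ≤ 4

Yes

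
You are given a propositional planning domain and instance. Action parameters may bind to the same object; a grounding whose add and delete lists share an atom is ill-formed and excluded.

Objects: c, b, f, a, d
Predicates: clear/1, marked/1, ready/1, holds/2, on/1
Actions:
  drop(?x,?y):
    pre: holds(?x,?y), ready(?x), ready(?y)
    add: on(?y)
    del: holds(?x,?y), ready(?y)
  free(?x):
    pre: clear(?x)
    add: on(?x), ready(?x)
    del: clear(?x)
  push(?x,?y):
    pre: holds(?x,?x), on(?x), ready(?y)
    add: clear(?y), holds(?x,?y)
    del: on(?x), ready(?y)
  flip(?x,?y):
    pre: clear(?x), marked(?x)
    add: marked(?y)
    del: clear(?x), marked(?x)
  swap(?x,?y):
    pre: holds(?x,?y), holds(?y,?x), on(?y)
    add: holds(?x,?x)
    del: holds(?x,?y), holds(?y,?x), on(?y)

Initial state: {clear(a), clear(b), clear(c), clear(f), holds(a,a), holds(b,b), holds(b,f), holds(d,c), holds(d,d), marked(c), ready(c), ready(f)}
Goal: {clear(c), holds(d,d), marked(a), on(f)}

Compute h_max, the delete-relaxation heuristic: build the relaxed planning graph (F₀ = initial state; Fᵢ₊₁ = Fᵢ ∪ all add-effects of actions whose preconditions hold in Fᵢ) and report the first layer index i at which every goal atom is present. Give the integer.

F0 = init (12 atoms)
F1 = F0 ∪ {marked(a), marked(b), marked(d), marked(f), on(a), on(b), on(c), on(f), ready(a), ready(b)}  (22 atoms)
goal ⊆ F1  ⇒  h_max = 1

1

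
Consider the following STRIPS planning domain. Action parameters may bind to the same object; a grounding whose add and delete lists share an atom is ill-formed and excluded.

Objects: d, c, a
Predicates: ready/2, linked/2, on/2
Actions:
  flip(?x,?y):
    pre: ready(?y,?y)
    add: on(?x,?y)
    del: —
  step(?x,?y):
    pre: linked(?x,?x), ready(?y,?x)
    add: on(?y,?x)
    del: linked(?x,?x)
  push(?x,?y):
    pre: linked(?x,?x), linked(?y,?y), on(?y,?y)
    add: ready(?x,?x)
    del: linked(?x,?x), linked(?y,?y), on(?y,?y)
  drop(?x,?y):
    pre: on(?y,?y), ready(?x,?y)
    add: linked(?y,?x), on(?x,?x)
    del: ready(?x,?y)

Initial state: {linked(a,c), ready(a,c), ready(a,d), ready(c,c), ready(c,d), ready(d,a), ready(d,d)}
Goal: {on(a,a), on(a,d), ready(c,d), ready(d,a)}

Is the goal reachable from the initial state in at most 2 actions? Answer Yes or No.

No

1. flip(d,d)  →  {linked(a,c), on(d,d), ready(a,c), ready(a,d), ready(c,c), ready(c,d), ready(d,a), ready(d,d)}
2. flip(a,d)  →  {linked(a,c), on(a,d), on(d,d), ready(a,c), ready(a,d), ready(c,c), ready(c,d), ready(d,a), ready(d,d)}
3. drop(a,d)  →  {linked(a,c), linked(d,a), on(a,a), on(a,d), on(d,d), ready(a,c), ready(c,c), ready(c,d), ready(d,a), ready(d,d)}
optimal plan length = 3; 3 > 2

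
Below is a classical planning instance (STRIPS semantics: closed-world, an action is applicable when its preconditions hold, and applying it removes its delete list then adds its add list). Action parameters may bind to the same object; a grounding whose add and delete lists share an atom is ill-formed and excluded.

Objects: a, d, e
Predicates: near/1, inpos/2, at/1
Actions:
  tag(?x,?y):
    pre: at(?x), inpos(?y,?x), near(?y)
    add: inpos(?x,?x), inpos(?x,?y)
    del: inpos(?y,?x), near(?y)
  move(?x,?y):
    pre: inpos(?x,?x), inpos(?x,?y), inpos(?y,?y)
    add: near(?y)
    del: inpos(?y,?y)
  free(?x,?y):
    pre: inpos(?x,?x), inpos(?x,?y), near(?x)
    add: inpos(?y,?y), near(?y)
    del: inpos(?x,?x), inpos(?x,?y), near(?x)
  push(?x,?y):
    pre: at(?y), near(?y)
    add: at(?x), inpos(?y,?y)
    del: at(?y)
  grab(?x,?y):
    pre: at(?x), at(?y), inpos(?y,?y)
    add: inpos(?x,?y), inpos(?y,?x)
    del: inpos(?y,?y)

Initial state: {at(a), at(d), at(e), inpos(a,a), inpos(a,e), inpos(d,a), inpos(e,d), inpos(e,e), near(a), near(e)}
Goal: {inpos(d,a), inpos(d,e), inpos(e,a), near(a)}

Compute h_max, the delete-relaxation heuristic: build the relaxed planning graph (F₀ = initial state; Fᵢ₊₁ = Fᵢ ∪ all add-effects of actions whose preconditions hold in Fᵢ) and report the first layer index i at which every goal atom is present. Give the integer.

1

F0 = init (10 atoms)
F1 = F0 ∪ {inpos(a,d), inpos(d,d), inpos(d,e), inpos(e,a), near(d)}  (15 atoms)
goal ⊆ F1  ⇒  h_max = 1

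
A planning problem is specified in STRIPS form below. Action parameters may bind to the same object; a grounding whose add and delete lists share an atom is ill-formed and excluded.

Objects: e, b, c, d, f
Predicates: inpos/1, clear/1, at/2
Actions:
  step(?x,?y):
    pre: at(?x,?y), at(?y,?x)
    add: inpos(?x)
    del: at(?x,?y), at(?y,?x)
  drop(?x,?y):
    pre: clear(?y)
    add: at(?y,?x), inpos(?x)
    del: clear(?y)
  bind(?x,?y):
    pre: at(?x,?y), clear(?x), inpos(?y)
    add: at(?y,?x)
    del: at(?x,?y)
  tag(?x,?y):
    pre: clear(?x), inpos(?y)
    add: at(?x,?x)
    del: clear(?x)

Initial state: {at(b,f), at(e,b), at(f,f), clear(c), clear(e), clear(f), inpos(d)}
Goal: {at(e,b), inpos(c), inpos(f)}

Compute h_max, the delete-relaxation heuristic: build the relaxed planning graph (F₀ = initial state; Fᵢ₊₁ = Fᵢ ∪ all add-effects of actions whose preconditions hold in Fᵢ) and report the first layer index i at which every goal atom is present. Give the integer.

F0 = init (7 atoms)
F1 = F0 ∪ {at(c,b), at(c,c), at(c,d), at(c,e), at(c,f), at(e,c), at(e,d), at(e,e), at(e,f), at(f,b), at(f,c), at(f,d), at(f,e), inpos(b), inpos(c), inpos(e), inpos(f)}  (24 atoms)
goal ⊆ F1  ⇒  h_max = 1

1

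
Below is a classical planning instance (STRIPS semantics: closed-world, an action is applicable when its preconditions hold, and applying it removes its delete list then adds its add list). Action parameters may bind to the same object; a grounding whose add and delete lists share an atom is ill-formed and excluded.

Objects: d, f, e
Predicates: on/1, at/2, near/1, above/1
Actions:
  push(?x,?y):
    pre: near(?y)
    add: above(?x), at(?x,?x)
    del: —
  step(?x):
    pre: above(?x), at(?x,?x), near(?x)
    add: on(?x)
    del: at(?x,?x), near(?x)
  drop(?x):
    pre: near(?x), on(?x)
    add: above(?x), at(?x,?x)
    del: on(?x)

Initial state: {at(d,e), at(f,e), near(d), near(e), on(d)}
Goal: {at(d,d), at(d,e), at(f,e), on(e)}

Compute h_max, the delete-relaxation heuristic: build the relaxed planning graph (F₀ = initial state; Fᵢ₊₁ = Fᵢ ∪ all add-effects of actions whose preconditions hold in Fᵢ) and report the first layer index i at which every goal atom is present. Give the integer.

2

F0 = init (5 atoms)
F1 = F0 ∪ {above(d), above(e), above(f), at(d,d), at(e,e), at(f,f)}  (11 atoms)
F2 = F1 ∪ {on(e)}  (12 atoms)
goal ⊆ F2  ⇒  h_max = 2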